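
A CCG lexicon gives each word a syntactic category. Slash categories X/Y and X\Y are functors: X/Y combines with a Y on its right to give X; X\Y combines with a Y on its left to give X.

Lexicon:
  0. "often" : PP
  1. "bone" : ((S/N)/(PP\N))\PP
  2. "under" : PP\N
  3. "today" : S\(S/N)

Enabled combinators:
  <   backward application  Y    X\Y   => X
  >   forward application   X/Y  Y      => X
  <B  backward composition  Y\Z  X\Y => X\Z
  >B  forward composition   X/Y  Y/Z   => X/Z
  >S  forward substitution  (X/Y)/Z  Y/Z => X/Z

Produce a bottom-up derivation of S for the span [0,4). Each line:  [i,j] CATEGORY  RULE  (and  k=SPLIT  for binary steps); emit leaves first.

[0,1] PP  lex  "often"
[1,2] ((S/N)/(PP\N))\PP  lex  "bone"
[0,2] (S/N)/(PP\N)  <  k=1
[2,3] PP\N  lex  "under"
[0,3] S/N  >  k=2
[3,4] S\(S/N)  lex  "today"
[0,4] S  <  k=3

[0,4] S   <
  [0,3] S/N   >
    [0,2] (S/N)/(PP\N)   <
      [0,1] "often" : PP
      [1,2] "bone" : ((S/N)/(PP\N))\PP
    [2,3] "under" : PP\N
  [3,4] "today" : S\(S/N)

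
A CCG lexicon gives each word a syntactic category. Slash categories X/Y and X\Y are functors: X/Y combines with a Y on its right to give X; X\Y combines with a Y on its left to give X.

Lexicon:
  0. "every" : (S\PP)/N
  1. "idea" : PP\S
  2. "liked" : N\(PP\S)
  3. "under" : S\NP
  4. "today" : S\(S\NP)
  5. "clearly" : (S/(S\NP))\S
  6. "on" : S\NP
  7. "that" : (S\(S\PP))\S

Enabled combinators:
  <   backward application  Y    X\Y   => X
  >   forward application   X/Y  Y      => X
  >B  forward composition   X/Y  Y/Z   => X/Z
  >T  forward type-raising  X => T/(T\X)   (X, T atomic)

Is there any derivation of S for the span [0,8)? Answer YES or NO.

YES

[0,8] S   <
  [0,3] S\PP   >
    [0,1] "every" : (S\PP)/N
    [1,3] N   <
      [1,2] "idea" : PP\S
      [2,3] "liked" : N\(PP\S)
  [3,8] S\(S\PP)   <
    [3,7] S   >
      [3,6] S/(S\NP)   <
        [3,5] S   <
          [3,4] "under" : S\NP
          [4,5] "today" : S\(S\NP)
        [5,6] "clearly" : (S/(S\NP))\S
      [6,7] "on" : S\NP
    [7,8] "that" : (S\(S\PP))\S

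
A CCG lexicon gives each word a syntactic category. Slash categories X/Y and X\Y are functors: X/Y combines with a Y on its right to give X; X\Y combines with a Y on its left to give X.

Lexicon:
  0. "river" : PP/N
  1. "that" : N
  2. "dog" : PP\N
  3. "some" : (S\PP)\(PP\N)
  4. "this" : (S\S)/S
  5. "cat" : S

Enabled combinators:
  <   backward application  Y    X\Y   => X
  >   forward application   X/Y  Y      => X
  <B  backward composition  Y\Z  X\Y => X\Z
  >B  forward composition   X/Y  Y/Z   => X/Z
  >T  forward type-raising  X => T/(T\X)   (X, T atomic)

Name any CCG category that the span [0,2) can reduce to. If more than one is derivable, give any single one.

[0,6] S   <
  [0,2] PP   >
    [0,1] "river" : PP/N
    [1,2] "that" : N
  [2,6] S\PP   <B
    [2,4] S\PP   <
      [2,3] "dog" : PP\N
      [3,4] "some" : (S\PP)\(PP\N)
    [4,6] S\S   >
      [4,5] "this" : (S\S)/S
      [5,6] "cat" : S

PP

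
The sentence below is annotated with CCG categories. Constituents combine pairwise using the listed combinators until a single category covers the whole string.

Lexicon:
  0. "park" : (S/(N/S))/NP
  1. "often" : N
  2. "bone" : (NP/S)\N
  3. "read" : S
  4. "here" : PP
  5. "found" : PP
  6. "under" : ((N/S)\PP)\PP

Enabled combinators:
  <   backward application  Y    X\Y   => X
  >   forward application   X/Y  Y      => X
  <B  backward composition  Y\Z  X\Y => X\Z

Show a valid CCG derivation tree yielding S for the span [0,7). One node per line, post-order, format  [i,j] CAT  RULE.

[0,1] (S/(N/S))/NP  lex  "park"
[1,2] N  lex  "often"
[2,3] (NP/S)\N  lex  "bone"
[1,3] NP/S  <  k=2
[3,4] S  lex  "read"
[1,4] NP  >  k=3
[0,4] S/(N/S)  >  k=1
[4,5] PP  lex  "here"
[5,6] PP  lex  "found"
[6,7] ((N/S)\PP)\PP  lex  "under"
[5,7] (N/S)\PP  <  k=6
[4,7] N/S  <  k=5
[0,7] S  >  k=4

[0,7] S   >
  [0,4] S/(N/S)   >
    [0,1] "park" : (S/(N/S))/NP
    [1,4] NP   >
      [1,3] NP/S   <
        [1,2] "often" : N
        [2,3] "bone" : (NP/S)\N
      [3,4] "read" : S
  [4,7] N/S   <
    [4,5] "here" : PP
    [5,7] (N/S)\PP   <
      [5,6] "found" : PP
      [6,7] "under" : ((N/S)\PP)\PP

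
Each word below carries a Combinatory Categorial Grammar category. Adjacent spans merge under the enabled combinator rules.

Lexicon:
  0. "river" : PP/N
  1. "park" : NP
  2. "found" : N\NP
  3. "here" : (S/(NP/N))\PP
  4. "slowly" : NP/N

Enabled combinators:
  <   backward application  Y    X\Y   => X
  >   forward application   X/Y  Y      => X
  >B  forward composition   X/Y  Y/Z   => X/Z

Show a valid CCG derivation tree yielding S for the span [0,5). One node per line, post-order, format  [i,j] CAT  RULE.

[0,1] PP/N  lex  "river"
[1,2] NP  lex  "park"
[2,3] N\NP  lex  "found"
[1,3] N  <  k=2
[0,3] PP  >  k=1
[3,4] (S/(NP/N))\PP  lex  "here"
[0,4] S/(NP/N)  <  k=3
[4,5] NP/N  lex  "slowly"
[0,5] S  >  k=4

[0,5] S   >
  [0,4] S/(NP/N)   <
    [0,3] PP   >
      [0,1] "river" : PP/N
      [1,3] N   <
        [1,2] "park" : NP
        [2,3] "found" : N\NP
    [3,4] "here" : (S/(NP/N))\PP
  [4,5] "slowly" : NP/N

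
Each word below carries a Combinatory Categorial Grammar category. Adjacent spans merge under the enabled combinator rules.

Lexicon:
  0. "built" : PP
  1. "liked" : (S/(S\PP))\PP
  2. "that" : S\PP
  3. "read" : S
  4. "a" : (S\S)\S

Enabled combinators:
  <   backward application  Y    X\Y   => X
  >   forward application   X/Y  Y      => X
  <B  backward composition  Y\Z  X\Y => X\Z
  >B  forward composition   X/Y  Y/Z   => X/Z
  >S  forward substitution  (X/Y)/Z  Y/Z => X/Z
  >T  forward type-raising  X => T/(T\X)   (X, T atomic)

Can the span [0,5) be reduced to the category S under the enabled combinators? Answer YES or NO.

[0,5] S   >
  [0,2] S/(S\PP)   <
    [0,1] "built" : PP
    [1,2] "liked" : (S/(S\PP))\PP
  [2,5] S\PP   <B
    [2,3] "that" : S\PP
    [3,5] S\S   <
      [3,4] "read" : S
      [4,5] "a" : (S\S)\S

YES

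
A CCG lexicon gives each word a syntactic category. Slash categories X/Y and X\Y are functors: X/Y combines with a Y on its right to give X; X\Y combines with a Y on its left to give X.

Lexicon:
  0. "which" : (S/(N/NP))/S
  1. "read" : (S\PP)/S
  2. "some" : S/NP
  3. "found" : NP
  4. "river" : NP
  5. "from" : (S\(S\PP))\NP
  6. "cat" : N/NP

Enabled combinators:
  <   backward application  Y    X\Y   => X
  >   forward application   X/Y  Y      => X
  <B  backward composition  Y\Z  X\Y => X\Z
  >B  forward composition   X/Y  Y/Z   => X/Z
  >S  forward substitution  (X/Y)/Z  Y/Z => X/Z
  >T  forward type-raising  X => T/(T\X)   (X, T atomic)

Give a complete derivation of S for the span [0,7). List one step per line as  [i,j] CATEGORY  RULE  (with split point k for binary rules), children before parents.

[0,1] (S/(N/NP))/S  lex  "which"
[1,2] (S\PP)/S  lex  "read"
[2,3] S/NP  lex  "some"
[3,4] NP  lex  "found"
[2,4] S  >  k=3
[1,4] S\PP  >  k=2
[4,5] NP  lex  "river"
[5,6] (S\(S\PP))\NP  lex  "from"
[4,6] S\(S\PP)  <  k=5
[1,6] S  <  k=4
[0,6] S/(N/NP)  >  k=1
[6,7] N/NP  lex  "cat"
[0,7] S  >  k=6

[0,7] S   >
  [0,6] S/(N/NP)   >
    [0,1] "which" : (S/(N/NP))/S
    [1,6] S   <
      [1,4] S\PP   >
        [1,2] "read" : (S\PP)/S
        [2,4] S   >
          [2,3] "some" : S/NP
          [3,4] "found" : NP
      [4,6] S\(S\PP)   <
        [4,5] "river" : NP
        [5,6] "from" : (S\(S\PP))\NP
  [6,7] "cat" : N/NP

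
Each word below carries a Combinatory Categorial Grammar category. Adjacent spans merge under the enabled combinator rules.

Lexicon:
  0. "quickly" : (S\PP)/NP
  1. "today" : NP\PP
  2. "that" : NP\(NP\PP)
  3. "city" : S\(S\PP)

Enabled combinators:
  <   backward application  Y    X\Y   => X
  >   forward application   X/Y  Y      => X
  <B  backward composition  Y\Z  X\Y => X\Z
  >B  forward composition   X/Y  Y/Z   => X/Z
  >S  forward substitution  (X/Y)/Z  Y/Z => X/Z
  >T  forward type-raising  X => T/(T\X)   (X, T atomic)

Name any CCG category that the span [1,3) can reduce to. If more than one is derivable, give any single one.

NP

[0,4] S   <
  [0,3] S\PP   >
    [0,1] "quickly" : (S\PP)/NP
    [1,3] NP   <
      [1,2] "today" : NP\PP
      [2,3] "that" : NP\(NP\PP)
  [3,4] "city" : S\(S\PP)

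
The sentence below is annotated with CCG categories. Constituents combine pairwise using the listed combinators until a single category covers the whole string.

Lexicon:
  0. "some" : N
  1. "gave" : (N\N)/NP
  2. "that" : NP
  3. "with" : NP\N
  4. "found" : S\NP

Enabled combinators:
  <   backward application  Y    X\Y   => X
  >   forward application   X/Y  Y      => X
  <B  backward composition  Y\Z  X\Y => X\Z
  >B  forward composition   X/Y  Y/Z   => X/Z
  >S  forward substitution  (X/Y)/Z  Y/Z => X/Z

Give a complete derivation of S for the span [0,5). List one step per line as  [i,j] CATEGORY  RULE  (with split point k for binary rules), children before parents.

[0,1] N  lex  "some"
[1,2] (N\N)/NP  lex  "gave"
[2,3] NP  lex  "that"
[1,3] N\N  >  k=2
[3,4] NP\N  lex  "with"
[4,5] S\NP  lex  "found"
[3,5] S\N  <B  k=4
[1,5] S\N  <B  k=3
[0,5] S  <  k=1

[0,5] S   <
  [0,1] "some" : N
  [1,5] S\N   <B
    [1,3] N\N   >
      [1,2] "gave" : (N\N)/NP
      [2,3] "that" : NP
    [3,5] S\N   <B
      [3,4] "with" : NP\N
      [4,5] "found" : S\NP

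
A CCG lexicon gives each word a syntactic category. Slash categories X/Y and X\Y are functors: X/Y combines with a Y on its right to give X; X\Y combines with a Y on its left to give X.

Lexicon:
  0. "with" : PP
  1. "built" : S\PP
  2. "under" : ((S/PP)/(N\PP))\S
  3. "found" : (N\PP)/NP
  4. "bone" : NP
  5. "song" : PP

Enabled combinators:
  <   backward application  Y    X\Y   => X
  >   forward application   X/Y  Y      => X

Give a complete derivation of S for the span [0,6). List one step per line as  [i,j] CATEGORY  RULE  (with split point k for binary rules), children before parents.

[0,1] PP  lex  "with"
[1,2] S\PP  lex  "built"
[0,2] S  <  k=1
[2,3] ((S/PP)/(N\PP))\S  lex  "under"
[0,3] (S/PP)/(N\PP)  <  k=2
[3,4] (N\PP)/NP  lex  "found"
[4,5] NP  lex  "bone"
[3,5] N\PP  >  k=4
[0,5] S/PP  >  k=3
[5,6] PP  lex  "song"
[0,6] S  >  k=5

[0,6] S   >
  [0,5] S/PP   >
    [0,3] (S/PP)/(N\PP)   <
      [0,2] S   <
        [0,1] "with" : PP
        [1,2] "built" : S\PP
      [2,3] "under" : ((S/PP)/(N\PP))\S
    [3,5] N\PP   >
      [3,4] "found" : (N\PP)/NP
      [4,5] "bone" : NP
  [5,6] "song" : PP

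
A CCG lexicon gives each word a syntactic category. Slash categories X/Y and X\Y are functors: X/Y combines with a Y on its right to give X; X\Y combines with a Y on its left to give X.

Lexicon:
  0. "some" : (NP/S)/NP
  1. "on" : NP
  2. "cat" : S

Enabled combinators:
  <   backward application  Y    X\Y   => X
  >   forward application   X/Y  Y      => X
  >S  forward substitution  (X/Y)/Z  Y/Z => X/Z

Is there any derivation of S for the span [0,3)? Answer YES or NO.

(NP/S)/NP NP S
CKY chart[0,3] = {NP}; S ∉ chart

NO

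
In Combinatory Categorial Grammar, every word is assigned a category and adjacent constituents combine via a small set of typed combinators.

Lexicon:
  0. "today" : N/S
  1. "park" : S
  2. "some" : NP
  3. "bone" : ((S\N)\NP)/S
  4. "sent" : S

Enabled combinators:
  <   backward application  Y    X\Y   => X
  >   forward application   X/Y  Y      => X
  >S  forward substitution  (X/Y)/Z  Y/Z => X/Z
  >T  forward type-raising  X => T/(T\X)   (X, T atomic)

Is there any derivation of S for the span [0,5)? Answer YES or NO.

[0,5] S   <
  [0,2] N   >
    [0,1] "today" : N/S
    [1,2] "park" : S
  [2,5] S\N   <
    [2,3] "some" : NP
    [3,5] (S\N)\NP   >
      [3,4] "bone" : ((S\N)\NP)/S
      [4,5] "sent" : S

YES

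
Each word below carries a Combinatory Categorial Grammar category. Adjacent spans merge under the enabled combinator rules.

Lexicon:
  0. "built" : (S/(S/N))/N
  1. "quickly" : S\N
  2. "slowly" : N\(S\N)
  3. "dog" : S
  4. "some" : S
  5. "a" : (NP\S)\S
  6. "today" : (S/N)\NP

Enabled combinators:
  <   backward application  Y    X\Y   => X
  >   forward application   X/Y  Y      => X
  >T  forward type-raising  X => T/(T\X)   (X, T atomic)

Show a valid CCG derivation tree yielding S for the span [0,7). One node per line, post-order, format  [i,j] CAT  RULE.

[0,7] S   >
  [0,3] S/(S/N)   >
    [0,1] "built" : (S/(S/N))/N
    [1,3] N   <
      [1,2] "quickly" : S\N
      [2,3] "slowly" : N\(S\N)
  [3,7] S/N   <
    [3,6] NP   <
      [3,4] "dog" : S
      [4,6] NP\S   <
        [4,5] "some" : S
        [5,6] "a" : (NP\S)\S
    [6,7] "today" : (S/N)\NP

[0,1] (S/(S/N))/N  lex  "built"
[1,2] S\N  lex  "quickly"
[2,3] N\(S\N)  lex  "slowly"
[1,3] N  <  k=2
[0,3] S/(S/N)  >  k=1
[3,4] S  lex  "dog"
[4,5] S  lex  "some"
[5,6] (NP\S)\S  lex  "a"
[4,6] NP\S  <  k=5
[3,6] NP  <  k=4
[6,7] (S/N)\NP  lex  "today"
[3,7] S/N  <  k=6
[0,7] S  >  k=3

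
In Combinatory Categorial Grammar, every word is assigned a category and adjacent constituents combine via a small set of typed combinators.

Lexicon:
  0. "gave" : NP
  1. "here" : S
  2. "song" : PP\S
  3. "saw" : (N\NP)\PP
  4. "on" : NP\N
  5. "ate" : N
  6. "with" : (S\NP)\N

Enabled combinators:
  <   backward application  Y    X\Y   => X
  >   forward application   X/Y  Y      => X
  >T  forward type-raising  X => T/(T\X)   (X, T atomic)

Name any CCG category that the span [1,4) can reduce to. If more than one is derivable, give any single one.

N\NP

[0,7] S   <
  [0,5] NP   <
    [0,4] N   <
      [0,1] "gave" : NP
      [1,4] N\NP   <
        [1,3] PP   >
          [1,2] PP/(PP\S)   >T
            [1,2] "here" : S
          [2,3] "song" : PP\S
        [3,4] "saw" : (N\NP)\PP
    [4,5] "on" : NP\N
  [5,7] S\NP   <
    [5,6] "ate" : N
    [6,7] "with" : (S\NP)\N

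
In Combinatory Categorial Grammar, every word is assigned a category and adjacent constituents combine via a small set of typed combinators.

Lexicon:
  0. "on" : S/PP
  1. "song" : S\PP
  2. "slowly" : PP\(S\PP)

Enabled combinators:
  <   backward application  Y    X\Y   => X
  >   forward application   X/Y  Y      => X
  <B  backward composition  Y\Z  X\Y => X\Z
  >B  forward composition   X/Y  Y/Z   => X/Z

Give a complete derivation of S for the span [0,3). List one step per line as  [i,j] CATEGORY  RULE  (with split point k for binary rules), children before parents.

[0,3] S   >
  [0,1] "on" : S/PP
  [1,3] PP   <
    [1,2] "song" : S\PP
    [2,3] "slowly" : PP\(S\PP)

[0,1] S/PP  lex  "on"
[1,2] S\PP  lex  "song"
[2,3] PP\(S\PP)  lex  "slowly"
[1,3] PP  <  k=2
[0,3] S  >  k=1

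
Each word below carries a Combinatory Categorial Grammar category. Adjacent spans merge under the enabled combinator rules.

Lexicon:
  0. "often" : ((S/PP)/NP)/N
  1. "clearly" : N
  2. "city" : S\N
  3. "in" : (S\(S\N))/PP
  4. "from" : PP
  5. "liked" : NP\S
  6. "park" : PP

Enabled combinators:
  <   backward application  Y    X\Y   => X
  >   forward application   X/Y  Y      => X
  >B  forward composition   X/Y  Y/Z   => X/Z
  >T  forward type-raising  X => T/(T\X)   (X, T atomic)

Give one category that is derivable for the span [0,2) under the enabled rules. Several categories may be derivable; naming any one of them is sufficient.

[0,7] S   >
  [0,6] S/PP   >
    [0,2] (S/PP)/NP   >
      [0,1] "often" : ((S/PP)/NP)/N
      [1,2] "clearly" : N
    [2,6] NP   <
      [2,5] S   <
        [2,3] "city" : S\N
        [3,5] S\(S\N)   >
          [3,4] "in" : (S\(S\N))/PP
          [4,5] "from" : PP
      [5,6] "liked" : NP\S
  [6,7] "park" : PP

(S/PP)/NP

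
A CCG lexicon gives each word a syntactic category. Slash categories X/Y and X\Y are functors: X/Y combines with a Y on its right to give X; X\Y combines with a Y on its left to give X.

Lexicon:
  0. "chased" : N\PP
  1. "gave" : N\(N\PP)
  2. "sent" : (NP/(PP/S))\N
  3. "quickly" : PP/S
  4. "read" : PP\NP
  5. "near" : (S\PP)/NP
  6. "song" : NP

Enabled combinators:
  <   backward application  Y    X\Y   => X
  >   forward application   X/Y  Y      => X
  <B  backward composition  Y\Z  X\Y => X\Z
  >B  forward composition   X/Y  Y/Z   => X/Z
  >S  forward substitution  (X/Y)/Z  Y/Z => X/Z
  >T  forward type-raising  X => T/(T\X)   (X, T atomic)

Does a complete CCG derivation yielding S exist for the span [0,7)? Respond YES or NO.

YES

[0,7] S   <
  [0,4] NP   >
    [0,3] NP/(PP/S)   <
      [0,2] N   <
        [0,1] "chased" : N\PP
        [1,2] "gave" : N\(N\PP)
      [2,3] "sent" : (NP/(PP/S))\N
    [3,4] "quickly" : PP/S
  [4,7] S\NP   <B
    [4,5] "read" : PP\NP
    [5,7] S\PP   >
      [5,6] "near" : (S\PP)/NP
      [6,7] "song" : NP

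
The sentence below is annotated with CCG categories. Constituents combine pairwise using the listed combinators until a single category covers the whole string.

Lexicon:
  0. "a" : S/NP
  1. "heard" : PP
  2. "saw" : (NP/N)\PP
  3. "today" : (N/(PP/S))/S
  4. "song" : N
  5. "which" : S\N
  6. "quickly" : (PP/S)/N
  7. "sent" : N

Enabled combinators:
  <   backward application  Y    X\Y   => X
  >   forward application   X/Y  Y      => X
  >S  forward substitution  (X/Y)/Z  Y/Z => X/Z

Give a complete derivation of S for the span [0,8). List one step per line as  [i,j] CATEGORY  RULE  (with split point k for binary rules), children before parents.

[0,8] S   >
  [0,1] "a" : S/NP
  [1,8] NP   >
    [1,3] NP/N   <
      [1,2] "heard" : PP
      [2,3] "saw" : (NP/N)\PP
    [3,8] N   >
      [3,6] N/(PP/S)   >
        [3,4] "today" : (N/(PP/S))/S
        [4,6] S   <
          [4,5] "song" : N
          [5,6] "which" : S\N
      [6,8] PP/S   >
        [6,7] "quickly" : (PP/S)/N
        [7,8] "sent" : N

[0,1] S/NP  lex  "a"
[1,2] PP  lex  "heard"
[2,3] (NP/N)\PP  lex  "saw"
[1,3] NP/N  <  k=2
[3,4] (N/(PP/S))/S  lex  "today"
[4,5] N  lex  "song"
[5,6] S\N  lex  "which"
[4,6] S  <  k=5
[3,6] N/(PP/S)  >  k=4
[6,7] (PP/S)/N  lex  "quickly"
[7,8] N  lex  "sent"
[6,8] PP/S  >  k=7
[3,8] N  >  k=6
[1,8] NP  >  k=3
[0,8] S  >  k=1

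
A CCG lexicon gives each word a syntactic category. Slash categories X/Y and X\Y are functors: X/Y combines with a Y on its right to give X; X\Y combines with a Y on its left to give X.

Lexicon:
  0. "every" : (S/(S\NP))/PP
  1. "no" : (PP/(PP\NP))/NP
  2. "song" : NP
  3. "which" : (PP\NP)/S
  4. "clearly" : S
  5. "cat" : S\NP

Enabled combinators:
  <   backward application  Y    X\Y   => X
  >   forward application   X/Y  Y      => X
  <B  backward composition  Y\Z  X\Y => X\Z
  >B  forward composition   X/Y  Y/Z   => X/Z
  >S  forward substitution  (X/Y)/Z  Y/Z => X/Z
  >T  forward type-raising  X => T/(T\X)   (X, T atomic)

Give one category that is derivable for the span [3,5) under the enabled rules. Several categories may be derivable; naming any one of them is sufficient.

[0,6] S   >
  [0,5] S/(S\NP)   >
    [0,1] "every" : (S/(S\NP))/PP
    [1,5] PP   >
      [1,3] PP/(PP\NP)   >
        [1,2] "no" : (PP/(PP\NP))/NP
        [2,3] "song" : NP
      [3,5] PP\NP   >
        [3,4] "which" : (PP\NP)/S
        [4,5] "clearly" : S
  [5,6] "cat" : S\NP

PP\NP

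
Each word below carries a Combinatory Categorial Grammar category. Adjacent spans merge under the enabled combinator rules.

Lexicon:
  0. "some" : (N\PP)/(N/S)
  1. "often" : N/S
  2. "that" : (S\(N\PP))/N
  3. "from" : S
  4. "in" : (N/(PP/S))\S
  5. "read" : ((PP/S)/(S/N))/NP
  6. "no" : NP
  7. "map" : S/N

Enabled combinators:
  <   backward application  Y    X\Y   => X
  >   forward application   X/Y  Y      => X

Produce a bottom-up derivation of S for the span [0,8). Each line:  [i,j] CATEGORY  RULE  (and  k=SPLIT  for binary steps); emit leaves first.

[0,8] S   <
  [0,2] N\PP   >
    [0,1] "some" : (N\PP)/(N/S)
    [1,2] "often" : N/S
  [2,8] S\(N\PP)   >
    [2,3] "that" : (S\(N\PP))/N
    [3,8] N   >
      [3,5] N/(PP/S)   <
        [3,4] "from" : S
        [4,5] "in" : (N/(PP/S))\S
      [5,8] PP/S   >
        [5,7] (PP/S)/(S/N)   >
          [5,6] "read" : ((PP/S)/(S/N))/NP
          [6,7] "no" : NP
        [7,8] "map" : S/N

[0,1] (N\PP)/(N/S)  lex  "some"
[1,2] N/S  lex  "often"
[0,2] N\PP  >  k=1
[2,3] (S\(N\PP))/N  lex  "that"
[3,4] S  lex  "from"
[4,5] (N/(PP/S))\S  lex  "in"
[3,5] N/(PP/S)  <  k=4
[5,6] ((PP/S)/(S/N))/NP  lex  "read"
[6,7] NP  lex  "no"
[5,7] (PP/S)/(S/N)  >  k=6
[7,8] S/N  lex  "map"
[5,8] PP/S  >  k=7
[3,8] N  >  k=5
[2,8] S\(N\PP)  >  k=3
[0,8] S  <  k=2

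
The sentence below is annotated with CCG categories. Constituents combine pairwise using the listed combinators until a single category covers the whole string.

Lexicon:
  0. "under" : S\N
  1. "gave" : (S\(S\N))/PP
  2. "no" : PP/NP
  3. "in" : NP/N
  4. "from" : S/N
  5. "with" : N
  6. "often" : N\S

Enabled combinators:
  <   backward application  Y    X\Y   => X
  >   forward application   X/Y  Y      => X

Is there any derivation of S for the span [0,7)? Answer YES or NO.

[0,7] S   <
  [0,1] "under" : S\N
  [1,7] S\(S\N)   >
    [1,2] "gave" : (S\(S\N))/PP
    [2,7] PP   >
      [2,3] "no" : PP/NP
      [3,7] NP   >
        [3,4] "in" : NP/N
        [4,7] N   <
          [4,6] S   >
            [4,5] "from" : S/N
            [5,6] "with" : N
          [6,7] "often" : N\S

YES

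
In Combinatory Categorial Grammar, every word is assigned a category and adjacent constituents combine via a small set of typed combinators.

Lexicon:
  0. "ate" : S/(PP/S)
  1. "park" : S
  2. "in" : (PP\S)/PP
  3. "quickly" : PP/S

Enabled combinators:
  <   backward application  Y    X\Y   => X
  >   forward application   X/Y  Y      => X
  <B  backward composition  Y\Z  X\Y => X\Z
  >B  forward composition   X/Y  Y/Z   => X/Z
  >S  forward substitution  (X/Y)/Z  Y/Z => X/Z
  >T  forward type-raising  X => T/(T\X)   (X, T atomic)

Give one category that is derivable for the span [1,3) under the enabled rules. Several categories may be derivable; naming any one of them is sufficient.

PP/PP

[0,4] S   >
  [0,1] "ate" : S/(PP/S)
  [1,4] PP/S   >B
    [1,3] PP/PP   >B
      [1,2] PP/(PP\S)   >T
        [1,2] "park" : S
      [2,3] "in" : (PP\S)/PP
    [3,4] "quickly" : PP/S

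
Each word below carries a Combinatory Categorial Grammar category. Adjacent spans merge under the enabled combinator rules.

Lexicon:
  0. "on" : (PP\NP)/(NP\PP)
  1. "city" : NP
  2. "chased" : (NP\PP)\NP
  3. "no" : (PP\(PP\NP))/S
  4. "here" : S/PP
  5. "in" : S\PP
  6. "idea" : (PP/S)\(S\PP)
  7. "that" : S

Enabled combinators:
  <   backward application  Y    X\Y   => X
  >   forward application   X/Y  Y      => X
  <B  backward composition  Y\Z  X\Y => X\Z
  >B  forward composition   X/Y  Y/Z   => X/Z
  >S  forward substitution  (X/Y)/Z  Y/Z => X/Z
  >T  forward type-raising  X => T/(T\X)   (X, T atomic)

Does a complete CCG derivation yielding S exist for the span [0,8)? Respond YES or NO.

NO

(PP\NP)/(NP\PP) NP (NP\PP)\NP (PP\(PP\NP))/S S/PP S\PP (PP/S)\(S\PP) S
CKY chart[0,8] = {N/(N\PP), NP/(NP\PP), PP, PP/(PP\PP), S/(S\PP)}; S ∉ chart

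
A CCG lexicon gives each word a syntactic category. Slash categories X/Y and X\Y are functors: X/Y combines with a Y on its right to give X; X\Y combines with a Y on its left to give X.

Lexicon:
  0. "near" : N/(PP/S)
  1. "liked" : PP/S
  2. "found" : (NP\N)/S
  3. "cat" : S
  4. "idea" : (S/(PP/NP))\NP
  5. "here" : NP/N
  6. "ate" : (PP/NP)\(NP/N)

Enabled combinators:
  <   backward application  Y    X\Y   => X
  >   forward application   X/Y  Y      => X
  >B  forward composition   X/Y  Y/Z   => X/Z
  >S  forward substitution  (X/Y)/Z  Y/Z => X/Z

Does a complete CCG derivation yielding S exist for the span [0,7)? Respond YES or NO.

[0,7] S   >
  [0,5] S/(PP/NP)   <
    [0,4] NP   <
      [0,2] N   >
        [0,1] "near" : N/(PP/S)
        [1,2] "liked" : PP/S
      [2,4] NP\N   >
        [2,3] "found" : (NP\N)/S
        [3,4] "cat" : S
    [4,5] "idea" : (S/(PP/NP))\NP
  [5,7] PP/NP   <
    [5,6] "here" : NP/N
    [6,7] "ate" : (PP/NP)\(NP/N)

YES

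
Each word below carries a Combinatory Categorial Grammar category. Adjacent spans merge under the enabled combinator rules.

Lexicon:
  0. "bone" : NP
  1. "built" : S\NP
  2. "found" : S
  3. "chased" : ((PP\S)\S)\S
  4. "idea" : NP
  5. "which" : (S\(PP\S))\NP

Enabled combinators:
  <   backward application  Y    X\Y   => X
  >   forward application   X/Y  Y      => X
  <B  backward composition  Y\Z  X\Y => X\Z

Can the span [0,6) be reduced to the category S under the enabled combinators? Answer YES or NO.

[0,6] S   <
  [0,4] PP\S   <
    [0,2] S   <
      [0,1] "bone" : NP
      [1,2] "built" : S\NP
    [2,4] (PP\S)\S   <
      [2,3] "found" : S
      [3,4] "chased" : ((PP\S)\S)\S
  [4,6] S\(PP\S)   <
    [4,5] "idea" : NP
    [5,6] "which" : (S\(PP\S))\NP

YES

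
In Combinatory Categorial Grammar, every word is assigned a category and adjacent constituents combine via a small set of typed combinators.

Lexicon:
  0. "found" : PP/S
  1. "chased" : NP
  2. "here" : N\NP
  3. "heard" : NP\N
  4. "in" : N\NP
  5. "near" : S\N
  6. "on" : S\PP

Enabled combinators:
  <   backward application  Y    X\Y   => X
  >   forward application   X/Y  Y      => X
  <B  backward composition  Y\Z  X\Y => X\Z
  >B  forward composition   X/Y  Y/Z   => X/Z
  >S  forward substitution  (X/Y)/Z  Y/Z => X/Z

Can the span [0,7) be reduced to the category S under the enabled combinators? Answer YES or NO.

YES

[0,7] S   <
  [0,6] PP   >
    [0,1] "found" : PP/S
    [1,6] S   <
      [1,4] NP   <
        [1,3] N   <
          [1,2] "chased" : NP
          [2,3] "here" : N\NP
        [3,4] "heard" : NP\N
      [4,6] S\NP   <B
        [4,5] "in" : N\NP
        [5,6] "near" : S\N
  [6,7] "on" : S\PP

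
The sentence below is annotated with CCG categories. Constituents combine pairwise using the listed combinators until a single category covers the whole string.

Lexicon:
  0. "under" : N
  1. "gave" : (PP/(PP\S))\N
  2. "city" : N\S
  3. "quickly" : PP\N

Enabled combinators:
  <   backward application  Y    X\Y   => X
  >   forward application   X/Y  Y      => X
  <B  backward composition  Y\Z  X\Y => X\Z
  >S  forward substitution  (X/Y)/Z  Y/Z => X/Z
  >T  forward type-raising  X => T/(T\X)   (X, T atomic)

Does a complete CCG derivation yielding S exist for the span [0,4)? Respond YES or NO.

NO

N (PP/(PP\S))\N N\S PP\N
CKY chart[0,4] = {N/(N\PP), NP/(NP\PP), PP, PP/(PP\PP), S/(S\PP)}; S ∉ chart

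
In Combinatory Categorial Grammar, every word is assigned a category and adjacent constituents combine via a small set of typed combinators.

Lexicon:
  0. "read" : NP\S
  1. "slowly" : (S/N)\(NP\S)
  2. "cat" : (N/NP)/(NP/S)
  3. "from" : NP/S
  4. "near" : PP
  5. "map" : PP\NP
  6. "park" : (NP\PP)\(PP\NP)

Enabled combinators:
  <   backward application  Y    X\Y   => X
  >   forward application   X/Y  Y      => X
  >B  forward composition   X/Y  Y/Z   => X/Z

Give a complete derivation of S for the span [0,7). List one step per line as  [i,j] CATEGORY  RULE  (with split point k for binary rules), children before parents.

[0,1] NP\S  lex  "read"
[1,2] (S/N)\(NP\S)  lex  "slowly"
[0,2] S/N  <  k=1
[2,3] (N/NP)/(NP/S)  lex  "cat"
[3,4] NP/S  lex  "from"
[2,4] N/NP  >  k=3
[0,4] S/NP  >B  k=2
[4,5] PP  lex  "near"
[5,6] PP\NP  lex  "map"
[6,7] (NP\PP)\(PP\NP)  lex  "park"
[5,7] NP\PP  <  k=6
[4,7] NP  <  k=5
[0,7] S  >  k=4

[0,7] S   >
  [0,4] S/NP   >B
    [0,2] S/N   <
      [0,1] "read" : NP\S
      [1,2] "slowly" : (S/N)\(NP\S)
    [2,4] N/NP   >
      [2,3] "cat" : (N/NP)/(NP/S)
      [3,4] "from" : NP/S
  [4,7] NP   <
    [4,5] "near" : PP
    [5,7] NP\PP   <
      [5,6] "map" : PP\NP
      [6,7] "park" : (NP\PP)\(PP\NP)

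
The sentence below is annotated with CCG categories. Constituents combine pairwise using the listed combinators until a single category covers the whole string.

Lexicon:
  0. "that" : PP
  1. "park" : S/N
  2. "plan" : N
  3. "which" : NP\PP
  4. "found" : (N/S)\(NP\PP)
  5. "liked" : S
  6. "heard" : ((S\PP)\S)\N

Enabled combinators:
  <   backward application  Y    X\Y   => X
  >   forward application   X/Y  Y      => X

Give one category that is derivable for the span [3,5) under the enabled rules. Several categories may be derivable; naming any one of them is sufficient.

[0,7] S   <
  [0,1] "that" : PP
  [1,7] S\PP   <
    [1,3] S   >
      [1,2] "park" : S/N
      [2,3] "plan" : N
    [3,7] (S\PP)\S   <
      [3,6] N   >
        [3,5] N/S   <
          [3,4] "which" : NP\PP
          [4,5] "found" : (N/S)\(NP\PP)
        [5,6] "liked" : S
      [6,7] "heard" : ((S\PP)\S)\N

N/S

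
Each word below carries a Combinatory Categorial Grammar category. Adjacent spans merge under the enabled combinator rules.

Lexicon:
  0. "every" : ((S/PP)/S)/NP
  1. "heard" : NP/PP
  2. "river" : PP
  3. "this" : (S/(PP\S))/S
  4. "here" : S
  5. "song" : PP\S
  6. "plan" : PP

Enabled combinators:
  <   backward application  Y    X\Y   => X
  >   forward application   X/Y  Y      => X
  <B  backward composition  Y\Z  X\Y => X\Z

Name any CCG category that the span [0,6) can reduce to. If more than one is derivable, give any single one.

S/PP

[0,7] S   >
  [0,6] S/PP   >
    [0,3] (S/PP)/S   >
      [0,1] "every" : ((S/PP)/S)/NP
      [1,3] NP   >
        [1,2] "heard" : NP/PP
        [2,3] "river" : PP
    [3,6] S   >
      [3,5] S/(PP\S)   >
        [3,4] "this" : (S/(PP\S))/S
        [4,5] "here" : S
      [5,6] "song" : PP\S
  [6,7] "plan" : PP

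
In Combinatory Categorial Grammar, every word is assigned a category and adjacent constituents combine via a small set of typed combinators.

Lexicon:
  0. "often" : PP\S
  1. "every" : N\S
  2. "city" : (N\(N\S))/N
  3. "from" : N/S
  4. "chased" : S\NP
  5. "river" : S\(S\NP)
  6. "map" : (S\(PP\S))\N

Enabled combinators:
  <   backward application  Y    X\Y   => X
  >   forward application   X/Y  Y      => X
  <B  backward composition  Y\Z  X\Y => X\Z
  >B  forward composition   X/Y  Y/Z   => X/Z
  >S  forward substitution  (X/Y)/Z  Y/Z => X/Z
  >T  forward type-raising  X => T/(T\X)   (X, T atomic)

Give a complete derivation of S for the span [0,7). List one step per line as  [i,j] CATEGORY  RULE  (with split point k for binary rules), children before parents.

[0,1] PP\S  lex  "often"
[1,2] N\S  lex  "every"
[2,3] (N\(N\S))/N  lex  "city"
[3,4] N/S  lex  "from"
[4,5] S\NP  lex  "chased"
[5,6] S\(S\NP)  lex  "river"
[4,6] S  <  k=5
[3,6] N  >  k=4
[2,6] N\(N\S)  >  k=3
[1,6] N  <  k=2
[6,7] (S\(PP\S))\N  lex  "map"
[1,7] S\(PP\S)  <  k=6
[0,7] S  <  k=1

[0,7] S   <
  [0,1] "often" : PP\S
  [1,7] S\(PP\S)   <
    [1,6] N   <
      [1,2] "every" : N\S
      [2,6] N\(N\S)   >
        [2,3] "city" : (N\(N\S))/N
        [3,6] N   >
          [3,4] "from" : N/S
          [4,6] S   <
            [4,5] "chased" : S\NP
            [5,6] "river" : S\(S\NP)
    [6,7] "map" : (S\(PP\S))\N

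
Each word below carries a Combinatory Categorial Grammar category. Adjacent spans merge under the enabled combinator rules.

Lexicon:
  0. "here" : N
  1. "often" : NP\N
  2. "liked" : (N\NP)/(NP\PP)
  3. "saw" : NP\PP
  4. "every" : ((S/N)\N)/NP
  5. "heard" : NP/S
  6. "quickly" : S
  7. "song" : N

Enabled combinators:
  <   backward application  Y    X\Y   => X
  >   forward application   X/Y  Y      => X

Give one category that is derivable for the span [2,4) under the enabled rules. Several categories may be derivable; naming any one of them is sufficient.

[0,8] S   >
  [0,7] S/N   <
    [0,4] N   <
      [0,2] NP   <
        [0,1] "here" : N
        [1,2] "often" : NP\N
      [2,4] N\NP   >
        [2,3] "liked" : (N\NP)/(NP\PP)
        [3,4] "saw" : NP\PP
    [4,7] (S/N)\N   >
      [4,5] "every" : ((S/N)\N)/NP
      [5,7] NP   >
        [5,6] "heard" : NP/S
        [6,7] "quickly" : S
  [7,8] "song" : N

N\NP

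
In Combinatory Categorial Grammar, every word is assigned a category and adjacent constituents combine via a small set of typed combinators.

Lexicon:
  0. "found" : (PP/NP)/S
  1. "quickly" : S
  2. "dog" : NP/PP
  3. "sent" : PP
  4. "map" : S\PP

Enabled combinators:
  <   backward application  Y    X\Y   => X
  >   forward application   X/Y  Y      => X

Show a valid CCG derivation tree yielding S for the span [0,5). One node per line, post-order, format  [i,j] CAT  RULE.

[0,5] S   <
  [0,4] PP   >
    [0,2] PP/NP   >
      [0,1] "found" : (PP/NP)/S
      [1,2] "quickly" : S
    [2,4] NP   >
      [2,3] "dog" : NP/PP
      [3,4] "sent" : PP
  [4,5] "map" : S\PP

[0,1] (PP/NP)/S  lex  "found"
[1,2] S  lex  "quickly"
[0,2] PP/NP  >  k=1
[2,3] NP/PP  lex  "dog"
[3,4] PP  lex  "sent"
[2,4] NP  >  k=3
[0,4] PP  >  k=2
[4,5] S\PP  lex  "map"
[0,5] S  <  k=4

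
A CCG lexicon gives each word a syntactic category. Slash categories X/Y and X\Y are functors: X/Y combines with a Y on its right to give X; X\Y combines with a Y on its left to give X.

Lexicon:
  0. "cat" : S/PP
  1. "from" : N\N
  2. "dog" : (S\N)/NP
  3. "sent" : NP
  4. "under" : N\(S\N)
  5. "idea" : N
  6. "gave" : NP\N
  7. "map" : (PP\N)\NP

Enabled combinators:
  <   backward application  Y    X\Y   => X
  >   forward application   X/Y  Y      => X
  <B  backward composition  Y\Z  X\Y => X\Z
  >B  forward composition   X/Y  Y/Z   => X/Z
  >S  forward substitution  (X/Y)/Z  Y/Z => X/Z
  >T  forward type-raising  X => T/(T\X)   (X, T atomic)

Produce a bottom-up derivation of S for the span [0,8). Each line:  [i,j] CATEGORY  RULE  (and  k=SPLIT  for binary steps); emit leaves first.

[0,8] S   >
  [0,1] "cat" : S/PP
  [1,8] PP   <
    [1,5] N   <
      [1,4] S\N   <B
        [1,2] "from" : N\N
        [2,4] S\N   >
          [2,3] "dog" : (S\N)/NP
          [3,4] "sent" : NP
      [4,5] "under" : N\(S\N)
    [5,8] PP\N   <
      [5,7] NP   <
        [5,6] "idea" : N
        [6,7] "gave" : NP\N
      [7,8] "map" : (PP\N)\NP

[0,1] S/PP  lex  "cat"
[1,2] N\N  lex  "from"
[2,3] (S\N)/NP  lex  "dog"
[3,4] NP  lex  "sent"
[2,4] S\N  >  k=3
[1,4] S\N  <B  k=2
[4,5] N\(S\N)  lex  "under"
[1,5] N  <  k=4
[5,6] N  lex  "idea"
[6,7] NP\N  lex  "gave"
[5,7] NP  <  k=6
[7,8] (PP\N)\NP  lex  "map"
[5,8] PP\N  <  k=7
[1,8] PP  <  k=5
[0,8] S  >  k=1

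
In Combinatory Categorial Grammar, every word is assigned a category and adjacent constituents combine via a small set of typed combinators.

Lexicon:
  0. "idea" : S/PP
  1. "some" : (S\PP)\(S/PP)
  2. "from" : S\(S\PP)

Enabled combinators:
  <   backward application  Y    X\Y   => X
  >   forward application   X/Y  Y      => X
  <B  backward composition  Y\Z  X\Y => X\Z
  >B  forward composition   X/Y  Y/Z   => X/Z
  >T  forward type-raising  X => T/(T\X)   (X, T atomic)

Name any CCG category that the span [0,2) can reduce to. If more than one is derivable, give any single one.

[0,3] S   <
  [0,2] S\PP   <
    [0,1] "idea" : S/PP
    [1,2] "some" : (S\PP)\(S/PP)
  [2,3] "from" : S\(S\PP)

S\PP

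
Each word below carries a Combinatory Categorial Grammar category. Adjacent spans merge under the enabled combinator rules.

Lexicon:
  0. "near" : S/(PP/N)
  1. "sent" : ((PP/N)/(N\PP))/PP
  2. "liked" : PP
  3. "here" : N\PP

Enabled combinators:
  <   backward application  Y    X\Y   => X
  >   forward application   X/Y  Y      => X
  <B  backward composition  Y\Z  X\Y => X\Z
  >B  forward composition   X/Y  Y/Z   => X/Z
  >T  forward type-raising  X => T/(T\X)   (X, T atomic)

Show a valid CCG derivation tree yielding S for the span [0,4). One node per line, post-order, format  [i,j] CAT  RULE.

[0,4] S   >
  [0,1] "near" : S/(PP/N)
  [1,4] PP/N   >
    [1,3] (PP/N)/(N\PP)   >
      [1,2] "sent" : ((PP/N)/(N\PP))/PP
      [2,3] "liked" : PP
    [3,4] "here" : N\PP

[0,1] S/(PP/N)  lex  "near"
[1,2] ((PP/N)/(N\PP))/PP  lex  "sent"
[2,3] PP  lex  "liked"
[1,3] (PP/N)/(N\PP)  >  k=2
[3,4] N\PP  lex  "here"
[1,4] PP/N  >  k=3
[0,4] S  >  k=1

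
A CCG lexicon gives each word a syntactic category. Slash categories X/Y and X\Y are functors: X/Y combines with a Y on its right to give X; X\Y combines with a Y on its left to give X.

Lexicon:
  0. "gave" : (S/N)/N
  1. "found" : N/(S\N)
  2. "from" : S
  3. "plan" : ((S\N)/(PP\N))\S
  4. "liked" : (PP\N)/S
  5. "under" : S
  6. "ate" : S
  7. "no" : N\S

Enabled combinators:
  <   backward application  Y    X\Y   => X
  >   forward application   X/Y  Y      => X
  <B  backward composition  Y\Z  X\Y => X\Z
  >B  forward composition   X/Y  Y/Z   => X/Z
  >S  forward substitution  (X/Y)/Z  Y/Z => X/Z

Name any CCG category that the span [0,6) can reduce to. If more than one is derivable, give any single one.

[0,8] S   >
  [0,6] S/N   >
    [0,1] "gave" : (S/N)/N
    [1,6] N   >
      [1,2] "found" : N/(S\N)
      [2,6] S\N   >
        [2,4] (S\N)/(PP\N)   <
          [2,3] "from" : S
          [3,4] "plan" : ((S\N)/(PP\N))\S
        [4,6] PP\N   >
          [4,5] "liked" : (PP\N)/S
          [5,6] "under" : S
  [6,8] N   <
    [6,7] "ate" : S
    [7,8] "no" : N\S

S/N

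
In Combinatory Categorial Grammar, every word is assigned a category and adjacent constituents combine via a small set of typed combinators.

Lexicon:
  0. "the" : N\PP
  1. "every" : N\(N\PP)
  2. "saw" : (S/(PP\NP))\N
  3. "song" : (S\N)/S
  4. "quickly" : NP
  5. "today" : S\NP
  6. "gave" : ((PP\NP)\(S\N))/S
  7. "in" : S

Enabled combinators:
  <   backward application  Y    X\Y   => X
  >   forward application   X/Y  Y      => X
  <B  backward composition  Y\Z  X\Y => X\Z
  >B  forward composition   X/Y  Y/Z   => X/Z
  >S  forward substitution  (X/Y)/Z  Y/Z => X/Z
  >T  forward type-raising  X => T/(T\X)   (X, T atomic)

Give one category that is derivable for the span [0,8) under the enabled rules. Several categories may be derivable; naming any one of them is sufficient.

[0,8] S   >
  [0,3] S/(PP\NP)   <
    [0,2] N   <
      [0,1] "the" : N\PP
      [1,2] "every" : N\(N\PP)
    [2,3] "saw" : (S/(PP\NP))\N
  [3,8] PP\NP   <
    [3,6] S\N   >
      [3,4] "song" : (S\N)/S
      [4,6] S   >
        [4,5] S/(S\NP)   >T
          [4,5] "quickly" : NP
        [5,6] "today" : S\NP
    [6,8] (PP\NP)\(S\N)   >
      [6,7] "gave" : ((PP\NP)\(S\N))/S
      [7,8] "in" : S

S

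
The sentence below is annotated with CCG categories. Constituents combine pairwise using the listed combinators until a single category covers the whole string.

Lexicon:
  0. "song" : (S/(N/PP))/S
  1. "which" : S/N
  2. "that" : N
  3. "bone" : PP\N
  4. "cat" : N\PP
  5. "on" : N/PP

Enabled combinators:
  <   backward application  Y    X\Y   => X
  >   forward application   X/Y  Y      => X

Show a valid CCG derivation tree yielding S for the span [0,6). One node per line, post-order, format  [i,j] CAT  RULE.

[0,6] S   >
  [0,5] S/(N/PP)   >
    [0,1] "song" : (S/(N/PP))/S
    [1,5] S   >
      [1,2] "which" : S/N
      [2,5] N   <
        [2,4] PP   <
          [2,3] "that" : N
          [3,4] "bone" : PP\N
        [4,5] "cat" : N\PP
  [5,6] "on" : N/PP

[0,1] (S/(N/PP))/S  lex  "song"
[1,2] S/N  lex  "which"
[2,3] N  lex  "that"
[3,4] PP\N  lex  "bone"
[2,4] PP  <  k=3
[4,5] N\PP  lex  "cat"
[2,5] N  <  k=4
[1,5] S  >  k=2
[0,5] S/(N/PP)  >  k=1
[5,6] N/PP  lex  "on"
[0,6] S  >  k=5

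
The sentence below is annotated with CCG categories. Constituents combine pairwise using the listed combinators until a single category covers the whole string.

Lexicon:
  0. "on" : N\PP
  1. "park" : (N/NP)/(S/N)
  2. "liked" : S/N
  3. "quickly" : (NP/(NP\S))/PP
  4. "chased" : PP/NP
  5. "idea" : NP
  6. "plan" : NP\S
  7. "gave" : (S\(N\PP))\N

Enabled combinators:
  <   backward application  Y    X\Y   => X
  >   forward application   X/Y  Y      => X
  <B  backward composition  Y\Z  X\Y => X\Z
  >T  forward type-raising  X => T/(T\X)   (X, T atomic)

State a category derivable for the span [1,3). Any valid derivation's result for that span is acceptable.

N/NP

[0,8] S   <
  [0,1] "on" : N\PP
  [1,8] S\(N\PP)   <
    [1,7] N   >
      [1,3] N/NP   >
        [1,2] "park" : (N/NP)/(S/N)
        [2,3] "liked" : S/N
      [3,7] NP   >
        [3,6] NP/(NP\S)   >
          [3,4] "quickly" : (NP/(NP\S))/PP
          [4,6] PP   >
            [4,5] "chased" : PP/NP
            [5,6] "idea" : NP
        [6,7] "plan" : NP\S
    [7,8] "gave" : (S\(N\PP))\N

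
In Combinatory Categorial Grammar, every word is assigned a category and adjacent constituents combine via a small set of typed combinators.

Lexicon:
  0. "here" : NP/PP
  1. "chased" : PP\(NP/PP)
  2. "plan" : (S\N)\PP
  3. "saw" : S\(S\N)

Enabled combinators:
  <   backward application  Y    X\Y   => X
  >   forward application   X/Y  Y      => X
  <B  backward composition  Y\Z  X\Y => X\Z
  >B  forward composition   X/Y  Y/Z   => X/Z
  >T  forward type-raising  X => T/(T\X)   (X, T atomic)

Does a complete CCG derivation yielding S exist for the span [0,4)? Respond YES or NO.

[0,4] S   <
  [0,3] S\N   <
    [0,2] PP   <
      [0,1] "here" : NP/PP
      [1,2] "chased" : PP\(NP/PP)
    [2,3] "plan" : (S\N)\PP
  [3,4] "saw" : S\(S\N)

YES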